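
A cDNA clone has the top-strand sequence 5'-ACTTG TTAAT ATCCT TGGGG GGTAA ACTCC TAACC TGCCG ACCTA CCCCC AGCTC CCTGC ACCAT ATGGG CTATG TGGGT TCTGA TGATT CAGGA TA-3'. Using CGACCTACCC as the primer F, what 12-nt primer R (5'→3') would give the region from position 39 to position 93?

The product's 3' end on the top strand is position 93.
The reverse primer anneals to the top strand over positions 82–93, i.e. to CTGATGATTCAG.
Its sequence written 5'→3' is the reverse complement: CTGAATCATCAG.

5'-CTGAATCATCAG-3'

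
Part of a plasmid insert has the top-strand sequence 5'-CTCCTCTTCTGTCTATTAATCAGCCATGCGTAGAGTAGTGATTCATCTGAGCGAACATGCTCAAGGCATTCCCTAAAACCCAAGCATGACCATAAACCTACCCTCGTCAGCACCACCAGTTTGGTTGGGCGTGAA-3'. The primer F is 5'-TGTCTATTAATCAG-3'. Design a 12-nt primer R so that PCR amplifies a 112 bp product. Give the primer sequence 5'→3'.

5'-AACTGGTGGTGC-3'

The forward primer binds at positions 10–23, so a 112 bp product ends at position 10 + 112 − 1 = 121.
The reverse primer anneals to the top strand over positions 110–121, i.e. to GCACCACCAGTT.
Its sequence written 5'→3' is the reverse complement: AACTGGTGGTGC.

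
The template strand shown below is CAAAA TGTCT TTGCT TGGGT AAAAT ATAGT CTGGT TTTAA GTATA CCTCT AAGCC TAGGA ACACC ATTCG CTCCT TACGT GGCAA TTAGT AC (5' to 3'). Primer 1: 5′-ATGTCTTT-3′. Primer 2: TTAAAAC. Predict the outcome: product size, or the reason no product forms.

Primer 1 (ATGTCTTT) matches the top strand at positions 5–12; it acts as a forward primer.
Primer 2's reverse complement is GTTTTAA, matching the top strand at positions 34–40; it acts as a reverse primer.
The 3' ends face each other across positions 5–40, giving a 36 bp product.

Yes — a 36 bp product.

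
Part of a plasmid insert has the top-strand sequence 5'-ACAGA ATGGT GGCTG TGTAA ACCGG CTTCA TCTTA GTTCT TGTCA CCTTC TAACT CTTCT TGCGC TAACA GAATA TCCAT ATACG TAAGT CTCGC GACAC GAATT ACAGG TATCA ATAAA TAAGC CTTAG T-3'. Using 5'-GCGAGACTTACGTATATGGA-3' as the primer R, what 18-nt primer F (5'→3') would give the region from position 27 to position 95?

5'-TTCATCTTAGTTCTTGTC-3'

The reverse primer's reverse complement TCCATATACGTAAGTCTCGC matches the template at positions 76–95; the product starts at position 27.
The forward primer is identical to the top strand over positions 27–44: TTCATCTTAGTTCTTGTC.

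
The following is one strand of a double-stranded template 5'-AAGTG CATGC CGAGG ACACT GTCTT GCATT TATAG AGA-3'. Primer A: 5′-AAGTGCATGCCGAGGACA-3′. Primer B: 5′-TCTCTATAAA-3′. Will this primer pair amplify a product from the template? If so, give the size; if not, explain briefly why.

Primer A (AAGTGCATGCCGAGGACA) matches the top strand at positions 1–18; it acts as a forward primer.
Primer B's reverse complement is TTTATAGAGA, matching the top strand at positions 29–38; it acts as a reverse primer.
The 3' ends face each other across positions 1–38, giving a 38 bp product.

Yes — a 38 bp product.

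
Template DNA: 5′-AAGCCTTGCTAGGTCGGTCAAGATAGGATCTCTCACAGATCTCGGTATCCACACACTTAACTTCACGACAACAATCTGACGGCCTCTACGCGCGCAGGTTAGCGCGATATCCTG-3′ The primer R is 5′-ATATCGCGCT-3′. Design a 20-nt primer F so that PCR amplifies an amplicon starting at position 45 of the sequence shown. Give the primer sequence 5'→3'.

5'-GTATCCACACACTTAACTTC-3'

The reverse primer's reverse complement AGCGCGATAT matches the template at positions 101–110; the product starts at position 45.
The forward primer is identical to the top strand over positions 45–64: GTATCCACACACTTAACTTC.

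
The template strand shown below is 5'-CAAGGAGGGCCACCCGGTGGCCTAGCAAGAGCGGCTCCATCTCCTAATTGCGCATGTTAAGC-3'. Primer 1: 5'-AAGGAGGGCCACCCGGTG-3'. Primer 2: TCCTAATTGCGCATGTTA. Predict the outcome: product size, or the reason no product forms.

No product — both primers anneal to the same strand and extend in the same direction.

Primer 1 (AAGGAGGGCCACCCGGTG) matches the top strand at positions 2–19 (3' end points downstream).
Primer 2 (TCCTAATTGCGCATGTTA) also matches the top strand directly, at positions 42–59 — its reverse complement TAACATGCGCAATTAGGA is not present.
Both primers anneal to the bottom strand with 3' ends pointing the same way, so neither can prime synthesis back toward the other.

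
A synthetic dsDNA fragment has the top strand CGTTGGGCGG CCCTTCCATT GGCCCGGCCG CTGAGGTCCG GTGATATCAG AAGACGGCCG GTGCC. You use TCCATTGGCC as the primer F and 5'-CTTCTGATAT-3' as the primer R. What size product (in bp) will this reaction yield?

Scanning the template, TCCATTGGCC occurs at positions 15–24; this primer anneals to the bottom strand there with its 3' end pointing downstream.
Reverse complement of the reverse primer: ATATCAGAAG. This occurs on the top strand at positions 44–53.
Product length = (reverse-primer end) − (forward-primer start) + 1 = 53 − 15 + 1 = 39 bp.

39 bp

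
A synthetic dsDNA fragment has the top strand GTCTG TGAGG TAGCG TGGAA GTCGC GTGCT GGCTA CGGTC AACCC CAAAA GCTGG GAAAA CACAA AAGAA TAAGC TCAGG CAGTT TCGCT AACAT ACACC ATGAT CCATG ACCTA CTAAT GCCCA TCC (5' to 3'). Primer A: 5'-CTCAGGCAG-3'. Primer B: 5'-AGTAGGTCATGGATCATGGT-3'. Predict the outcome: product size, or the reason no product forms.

Primer A (CTCAGGCAG) matches the top strand at positions 75–83; it acts as a forward primer.
Primer B's reverse complement is ACCATGATCCATGACCTACT, matching the top strand at positions 98–117; it acts as a reverse primer.
The 3' ends face each other across positions 75–117, giving a 43 bp product.

Yes — a 43 bp product.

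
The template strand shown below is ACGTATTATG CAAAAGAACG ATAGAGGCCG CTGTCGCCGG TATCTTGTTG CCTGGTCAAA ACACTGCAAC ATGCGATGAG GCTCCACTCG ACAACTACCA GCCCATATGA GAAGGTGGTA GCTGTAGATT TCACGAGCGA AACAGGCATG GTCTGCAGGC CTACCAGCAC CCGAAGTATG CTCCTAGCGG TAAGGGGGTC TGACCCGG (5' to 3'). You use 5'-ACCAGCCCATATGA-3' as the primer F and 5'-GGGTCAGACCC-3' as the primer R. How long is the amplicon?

Scanning the template, ACCAGCCCATATGA occurs at positions 97–110; this primer anneals to the bottom strand there with its 3' end pointing downstream.
Reverse complement of the reverse primer: GGGTCTGACCC. This occurs on the top strand at positions 196–206.
The product runs from position 97 to position 206, so its length is 206 − 97 + 1 = 110 bp.

110 bp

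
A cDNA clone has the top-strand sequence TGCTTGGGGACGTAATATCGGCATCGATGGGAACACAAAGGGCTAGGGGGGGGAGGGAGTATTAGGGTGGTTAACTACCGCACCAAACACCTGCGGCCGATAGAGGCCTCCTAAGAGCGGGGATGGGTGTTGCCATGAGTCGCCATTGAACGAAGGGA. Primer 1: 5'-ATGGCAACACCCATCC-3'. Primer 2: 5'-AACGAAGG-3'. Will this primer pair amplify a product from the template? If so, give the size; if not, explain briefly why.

Primer 1 (ATGGCAACACCCATCC) has reverse complement GGATGGGTGTTGCCAT, which matches the top strand at positions 121–136; primer 1 anneals to the top strand there with its 3' end pointing upstream toward position 121.
Primer 2 (AACGAAGG) matches the top strand directly at positions 149–156; it anneals to the bottom strand with its 3' end pointing downstream toward position 156.
The 3' ends diverge (primer 1 extends toward position 1, primer 2 toward position 158), so the primers never converge on a shared product.

No product — the primers' 3' ends point away from each other.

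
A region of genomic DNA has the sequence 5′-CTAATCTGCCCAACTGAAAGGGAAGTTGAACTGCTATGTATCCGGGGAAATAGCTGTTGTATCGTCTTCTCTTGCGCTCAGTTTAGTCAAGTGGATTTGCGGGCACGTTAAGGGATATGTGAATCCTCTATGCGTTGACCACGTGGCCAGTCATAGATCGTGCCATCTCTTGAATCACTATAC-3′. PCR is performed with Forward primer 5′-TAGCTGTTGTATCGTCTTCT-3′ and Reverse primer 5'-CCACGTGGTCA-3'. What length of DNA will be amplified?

96 bp

The forward primer matches the template at positions 51–70.
The reverse primer's reverse complement is TGACCACGTGG, which matches the template at positions 136–146.
The product runs from position 51 to position 146, so its length is 146 − 51 + 1 = 96 bp.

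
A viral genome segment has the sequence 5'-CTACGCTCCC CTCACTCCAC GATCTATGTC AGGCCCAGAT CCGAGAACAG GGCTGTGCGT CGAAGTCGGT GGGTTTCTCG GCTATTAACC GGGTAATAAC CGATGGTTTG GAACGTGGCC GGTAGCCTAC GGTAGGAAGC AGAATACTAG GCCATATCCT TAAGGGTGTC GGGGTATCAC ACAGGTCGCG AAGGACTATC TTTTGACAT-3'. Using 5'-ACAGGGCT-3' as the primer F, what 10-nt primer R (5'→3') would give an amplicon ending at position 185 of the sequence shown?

The forward primer binds at positions 47–54; the product's 3' end on the top strand is position 185.
The reverse primer anneals to the top strand over positions 176–185, i.e. to ATCACACAGG.
Its sequence written 5'→3' is the reverse complement: CCTGTGTGAT.

5'-CCTGTGTGAT-3'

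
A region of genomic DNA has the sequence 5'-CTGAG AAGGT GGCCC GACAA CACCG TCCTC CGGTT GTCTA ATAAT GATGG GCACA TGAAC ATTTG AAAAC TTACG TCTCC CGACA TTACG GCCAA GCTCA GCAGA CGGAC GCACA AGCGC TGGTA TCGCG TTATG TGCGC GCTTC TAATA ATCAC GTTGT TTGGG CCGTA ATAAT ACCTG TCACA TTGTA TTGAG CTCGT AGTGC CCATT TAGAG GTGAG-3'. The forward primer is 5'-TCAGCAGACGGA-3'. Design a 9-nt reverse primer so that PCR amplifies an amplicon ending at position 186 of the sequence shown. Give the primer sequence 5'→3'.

The forward primer binds at positions 98–109; the product's 3' end on the top strand is position 186.
The reverse primer anneals to the top strand over positions 178–186, i.e. to CTGTCACAT.
Its sequence written 5'→3' is the reverse complement: ATGTGACAG.

5'-ATGTGACAG-3'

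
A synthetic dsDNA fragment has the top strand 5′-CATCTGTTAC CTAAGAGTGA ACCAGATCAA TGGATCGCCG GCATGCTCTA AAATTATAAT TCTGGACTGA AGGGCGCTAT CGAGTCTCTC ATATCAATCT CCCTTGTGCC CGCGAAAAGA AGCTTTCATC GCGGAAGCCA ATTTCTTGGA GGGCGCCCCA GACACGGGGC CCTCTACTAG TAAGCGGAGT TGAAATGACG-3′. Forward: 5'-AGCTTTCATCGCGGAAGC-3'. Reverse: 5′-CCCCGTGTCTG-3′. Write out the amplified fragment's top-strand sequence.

5'-AGCTTTCATCGCGGAAGCCAATTTCTTGGAGGGCGCCCCAGACACGGGG-3'

The forward primer matches the template at positions 121–138.
Taking the reverse complement of CCCCGTGTCTG gives CAGACACGGGG, found at positions 159–169 on the template; the primer anneals here to the top strand with its 3' end pointing upstream.
The product is the template from position 121 through 169 (49 bp).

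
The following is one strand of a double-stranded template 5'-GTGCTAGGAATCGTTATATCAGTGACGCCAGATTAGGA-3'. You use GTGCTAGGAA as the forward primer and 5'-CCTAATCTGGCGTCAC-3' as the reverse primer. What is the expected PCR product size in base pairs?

Forward primer GTGCTAGGAA is found on the top strand at positions 1–10.
Taking the reverse complement of CCTAATCTGGCGTCAC gives GTGACGCCAGATTAGG, found at positions 22–37 on the template; the primer anneals here to the top strand with its 3' end pointing upstream.
Product length = (reverse-primer end) − (forward-primer start) + 1 = 37 − 1 + 1 = 37 bp.

37 bp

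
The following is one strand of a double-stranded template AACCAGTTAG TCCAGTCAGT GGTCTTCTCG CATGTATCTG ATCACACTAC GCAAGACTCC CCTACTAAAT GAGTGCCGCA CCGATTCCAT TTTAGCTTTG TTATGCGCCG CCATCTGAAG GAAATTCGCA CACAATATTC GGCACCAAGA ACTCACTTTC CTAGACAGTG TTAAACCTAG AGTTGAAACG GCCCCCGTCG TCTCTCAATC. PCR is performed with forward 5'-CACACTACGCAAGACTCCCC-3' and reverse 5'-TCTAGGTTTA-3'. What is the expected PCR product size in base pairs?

Forward primer CACACTACGCAAGACTCCCC is found on the top strand at positions 43–62.
Reverse complement of the reverse primer: TAAACCTAGA. This occurs on the top strand at positions 172–181.
Product length = (reverse-primer end) − (forward-primer start) + 1 = 181 − 43 + 1 = 139 bp.

139 bp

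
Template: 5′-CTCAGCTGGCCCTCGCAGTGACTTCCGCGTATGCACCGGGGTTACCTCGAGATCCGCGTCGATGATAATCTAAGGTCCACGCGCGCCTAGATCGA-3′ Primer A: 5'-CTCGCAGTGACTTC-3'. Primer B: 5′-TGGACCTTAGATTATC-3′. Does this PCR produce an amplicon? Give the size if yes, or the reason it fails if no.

Yes — a 68 bp product.

Primer A (CTCGCAGTGACTTC) matches the top strand at positions 12–25; it acts as a forward primer.
Primer B's reverse complement is GATAATCTAAGGTCCA, matching the top strand at positions 64–79; it acts as a reverse primer.
The 3' ends face each other across positions 12–79, giving a 68 bp product.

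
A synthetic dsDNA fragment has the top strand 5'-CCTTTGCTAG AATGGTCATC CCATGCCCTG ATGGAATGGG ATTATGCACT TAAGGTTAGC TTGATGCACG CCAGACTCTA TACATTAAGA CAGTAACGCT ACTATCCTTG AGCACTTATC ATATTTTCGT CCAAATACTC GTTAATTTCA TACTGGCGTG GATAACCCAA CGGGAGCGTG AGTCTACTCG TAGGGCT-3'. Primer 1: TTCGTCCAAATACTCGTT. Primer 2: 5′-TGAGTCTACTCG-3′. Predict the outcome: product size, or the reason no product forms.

Primer 1 (TTCGTCCAAATACTCGTT) matches the top strand at positions 126–143 (3' end points downstream).
Primer 2 (TGAGTCTACTCG) also matches the top strand directly, at positions 179–190 — its reverse complement CGAGTAGACTCA is not present.
Both primers anneal to the bottom strand with 3' ends pointing the same way, so neither can prime synthesis back toward the other.

No product — both primers anneal to the same strand and extend in the same direction.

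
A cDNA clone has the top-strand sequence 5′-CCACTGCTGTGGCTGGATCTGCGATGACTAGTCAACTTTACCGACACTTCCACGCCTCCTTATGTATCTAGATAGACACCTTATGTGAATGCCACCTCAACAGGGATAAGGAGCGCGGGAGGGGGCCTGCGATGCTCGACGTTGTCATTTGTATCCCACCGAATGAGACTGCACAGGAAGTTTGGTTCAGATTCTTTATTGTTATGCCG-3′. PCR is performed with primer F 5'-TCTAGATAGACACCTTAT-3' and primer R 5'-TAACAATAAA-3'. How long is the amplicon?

Scanning the template, TCTAGATAGACACCTTAT occurs at positions 67–84; this primer anneals to the bottom strand there with its 3' end pointing downstream.
The reverse primer's reverse complement is TTTATTGTTA, which matches the template at positions 195–204.
Amplicon spans positions 67–204: 138 bp.

138 bp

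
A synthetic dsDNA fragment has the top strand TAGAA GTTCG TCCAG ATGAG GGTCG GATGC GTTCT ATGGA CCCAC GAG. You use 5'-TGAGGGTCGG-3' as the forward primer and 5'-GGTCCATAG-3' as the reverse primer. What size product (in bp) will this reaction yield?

26 bp

The forward primer matches the template at positions 17–26.
Taking the reverse complement of GGTCCATAG gives CTATGGACC, found at positions 34–42 on the template; the primer anneals here to the top strand with its 3' end pointing upstream.
Product length = (reverse-primer end) − (forward-primer start) + 1 = 42 − 17 + 1 = 26 bp.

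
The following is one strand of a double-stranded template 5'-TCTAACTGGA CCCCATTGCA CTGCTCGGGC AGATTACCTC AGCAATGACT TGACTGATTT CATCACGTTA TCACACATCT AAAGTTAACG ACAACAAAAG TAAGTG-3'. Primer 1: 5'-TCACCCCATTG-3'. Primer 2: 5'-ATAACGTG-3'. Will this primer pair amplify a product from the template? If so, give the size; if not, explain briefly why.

Primer 1 (TCACCCCATTG) does not match the top strand, and its reverse complement CAATGGGGTGA does not match either.
With no annealing site for primer 1, no amplification occurs.

No product — primer 1 has no binding site in the template.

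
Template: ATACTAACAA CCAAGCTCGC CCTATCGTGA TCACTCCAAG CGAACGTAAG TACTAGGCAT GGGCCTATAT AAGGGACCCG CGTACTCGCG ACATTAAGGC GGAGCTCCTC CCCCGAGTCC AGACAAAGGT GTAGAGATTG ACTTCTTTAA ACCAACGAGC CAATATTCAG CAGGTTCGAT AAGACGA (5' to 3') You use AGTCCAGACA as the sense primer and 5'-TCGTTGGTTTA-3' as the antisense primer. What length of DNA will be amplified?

43 bp

Forward primer AGTCCAGACA is found on the top strand at positions 116–125.
The reverse primer's reverse complement is TAAACCAACGA, which matches the template at positions 148–158.
Amplicon spans positions 116–158: 43 bp.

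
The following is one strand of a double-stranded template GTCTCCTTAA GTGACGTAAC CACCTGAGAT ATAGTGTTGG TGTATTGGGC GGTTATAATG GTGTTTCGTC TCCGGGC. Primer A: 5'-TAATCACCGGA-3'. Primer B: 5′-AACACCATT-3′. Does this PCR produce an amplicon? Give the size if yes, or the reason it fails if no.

Primer A (TAATCACCGGA) does not match the top strand, and its reverse complement TCCGGTGATTA does not match either.
With no annealing site for primer A, no amplification occurs.

No product — primer A has no binding site in the template.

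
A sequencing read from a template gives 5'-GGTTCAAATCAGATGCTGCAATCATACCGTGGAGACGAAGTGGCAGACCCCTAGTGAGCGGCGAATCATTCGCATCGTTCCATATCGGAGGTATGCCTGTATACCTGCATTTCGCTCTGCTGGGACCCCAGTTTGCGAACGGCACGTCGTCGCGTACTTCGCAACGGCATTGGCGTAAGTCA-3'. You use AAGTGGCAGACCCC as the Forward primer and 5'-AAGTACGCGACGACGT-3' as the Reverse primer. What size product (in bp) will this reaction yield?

Scanning the template, AAGTGGCAGACCCC occurs at positions 38–51; this primer anneals to the bottom strand there with its 3' end pointing downstream.
Taking the reverse complement of AAGTACGCGACGACGT gives ACGTCGTCGCGTACTT, found at positions 144–159 on the template; the primer anneals here to the top strand with its 3' end pointing upstream.
The product runs from position 38 to position 159, so its length is 159 − 38 + 1 = 122 bp.

122 bp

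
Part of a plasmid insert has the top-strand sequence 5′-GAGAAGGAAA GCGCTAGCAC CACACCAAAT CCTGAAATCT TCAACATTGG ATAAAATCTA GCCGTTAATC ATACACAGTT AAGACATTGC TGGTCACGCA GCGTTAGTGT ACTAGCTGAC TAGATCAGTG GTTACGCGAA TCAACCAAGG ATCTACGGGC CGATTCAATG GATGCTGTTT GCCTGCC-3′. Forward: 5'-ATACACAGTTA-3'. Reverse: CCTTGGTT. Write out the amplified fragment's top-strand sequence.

5'-ATACACAGTTAAGACATTGCTGGTCACGCAGCGTTAGTGTACTAGCTGACTAGATCAGTGGTTACGCGAATCAACCAAGG-3'

The forward primer matches the template at positions 71–81.
The reverse primer's reverse complement is AACCAAGG, which matches the template at positions 143–150.
The product is the template from position 71 through 150 (80 bp).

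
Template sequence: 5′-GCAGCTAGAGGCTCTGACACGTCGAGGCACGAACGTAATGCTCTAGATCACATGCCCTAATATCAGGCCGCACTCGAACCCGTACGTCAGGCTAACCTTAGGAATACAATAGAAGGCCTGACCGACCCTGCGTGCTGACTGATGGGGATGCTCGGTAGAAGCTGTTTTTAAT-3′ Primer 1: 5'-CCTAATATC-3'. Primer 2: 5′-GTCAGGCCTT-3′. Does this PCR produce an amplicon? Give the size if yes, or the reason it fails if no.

Yes — a 67 bp product.

Primer 1 (CCTAATATC) matches the top strand at positions 56–64; it acts as a forward primer.
Primer 2's reverse complement is AAGGCCTGAC, matching the top strand at positions 113–122; it acts as a reverse primer.
The 3' ends face each other across positions 56–122, giving a 67 bp product.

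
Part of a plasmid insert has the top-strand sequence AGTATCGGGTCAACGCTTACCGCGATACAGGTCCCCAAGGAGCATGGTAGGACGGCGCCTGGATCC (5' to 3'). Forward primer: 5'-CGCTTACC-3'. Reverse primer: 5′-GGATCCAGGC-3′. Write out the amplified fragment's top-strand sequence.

5'-CGCTTACCGCGATACAGGTCCCCAAGGAGCATGGTAGGACGGCGCCTGGATCC-3'

Forward primer CGCTTACC is found on the top strand at positions 14–21.
Reverse complement of the reverse primer: GCCTGGATCC. This occurs on the top strand at positions 57–66.
The product is the template from position 14 through 66 (53 bp).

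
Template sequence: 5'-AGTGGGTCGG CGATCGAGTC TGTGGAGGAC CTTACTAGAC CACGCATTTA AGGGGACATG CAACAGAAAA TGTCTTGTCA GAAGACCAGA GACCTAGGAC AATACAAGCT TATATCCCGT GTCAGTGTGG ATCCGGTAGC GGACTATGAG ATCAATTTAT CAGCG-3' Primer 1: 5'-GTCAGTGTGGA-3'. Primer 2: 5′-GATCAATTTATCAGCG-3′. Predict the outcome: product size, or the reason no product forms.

Primer 1 (GTCAGTGTGGA) matches the top strand at positions 121–131 (3' end points downstream).
Primer 2 (GATCAATTTATCAGCG) also matches the top strand directly, at positions 150–165 — its reverse complement CGCTGATAAATTGATC is not present.
Both primers anneal to the bottom strand with 3' ends pointing the same way, so neither can prime synthesis back toward the other.

No product — both primers anneal to the same strand and extend in the same direction.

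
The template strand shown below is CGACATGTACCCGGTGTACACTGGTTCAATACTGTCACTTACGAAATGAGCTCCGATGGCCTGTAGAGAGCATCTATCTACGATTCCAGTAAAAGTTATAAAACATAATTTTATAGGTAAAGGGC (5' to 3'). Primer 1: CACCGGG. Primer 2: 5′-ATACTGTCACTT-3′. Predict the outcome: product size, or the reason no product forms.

Primer 1 (CACCGGG) has reverse complement CCCGGTG, which matches the top strand at positions 10–16; primer 1 anneals to the top strand there with its 3' end pointing upstream toward position 10.
Primer 2 (ATACTGTCACTT) matches the top strand directly at positions 29–40; it anneals to the bottom strand with its 3' end pointing downstream toward position 40.
The 3' ends diverge (primer 1 extends toward position 1, primer 2 toward position 125), so the primers never converge on a shared product.

No product — the primers' 3' ends point away from each other.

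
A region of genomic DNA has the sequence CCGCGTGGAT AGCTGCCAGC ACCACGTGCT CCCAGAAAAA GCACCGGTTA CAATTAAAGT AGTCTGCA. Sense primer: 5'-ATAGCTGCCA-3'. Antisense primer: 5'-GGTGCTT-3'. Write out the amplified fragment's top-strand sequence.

5'-ATAGCTGCCAGCACCACGTGCTCCCAGAAAAAGCACC-3'

The forward primer matches the template at positions 9–18.
The reverse primer's reverse complement is AAGCACC, which matches the template at positions 39–45.
The product is the template from position 9 through 45 (37 bp).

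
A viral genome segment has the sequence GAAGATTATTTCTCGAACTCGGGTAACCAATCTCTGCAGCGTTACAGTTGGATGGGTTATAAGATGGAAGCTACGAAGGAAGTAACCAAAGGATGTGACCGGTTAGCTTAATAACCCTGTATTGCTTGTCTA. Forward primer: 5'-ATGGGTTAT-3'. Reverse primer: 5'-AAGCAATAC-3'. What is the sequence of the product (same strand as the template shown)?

The forward primer matches the template at positions 52–60.
Taking the reverse complement of AAGCAATAC gives GTATTGCTT, found at positions 119–127 on the template; the primer anneals here to the top strand with its 3' end pointing upstream.
The product is the template from position 52 through 127 (76 bp).

5'-ATGGGTTATAAGATGGAAGCTACGAAGGAAGTAACCAAAGGATGTGACCGGTTAGCTTAATAACCCTGTATTGCTT-3'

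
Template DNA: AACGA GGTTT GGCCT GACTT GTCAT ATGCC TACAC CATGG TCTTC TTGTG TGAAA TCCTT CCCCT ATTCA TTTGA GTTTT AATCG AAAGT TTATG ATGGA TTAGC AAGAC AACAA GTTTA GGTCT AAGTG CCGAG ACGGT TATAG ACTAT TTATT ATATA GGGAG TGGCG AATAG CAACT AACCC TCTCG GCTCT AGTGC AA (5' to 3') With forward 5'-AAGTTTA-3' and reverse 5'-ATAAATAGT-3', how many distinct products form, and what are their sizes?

The forward primer AAGTTTA matches the top strand at positions 87–93, 114–120.
The reverse primer's reverse complement is ACTATTTAT, matching at positions 146–154.
Each forward site pairs with the reverse site to give a product ending at position 154: sizes 68, 41 bp.

Two products: 68 bp, 41 bp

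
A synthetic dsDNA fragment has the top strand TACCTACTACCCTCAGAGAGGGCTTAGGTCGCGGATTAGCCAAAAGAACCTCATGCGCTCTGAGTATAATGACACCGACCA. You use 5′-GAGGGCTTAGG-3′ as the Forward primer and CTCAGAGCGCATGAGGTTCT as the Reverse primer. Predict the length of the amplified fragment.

47 bp

Scanning the template, GAGGGCTTAGG occurs at positions 18–28; this primer anneals to the bottom strand there with its 3' end pointing downstream.
Taking the reverse complement of CTCAGAGCGCATGAGGTTCT gives AGAACCTCATGCGCTCTGAG, found at positions 45–64 on the template; the primer anneals here to the top strand with its 3' end pointing upstream.
Product length = (reverse-primer end) − (forward-primer start) + 1 = 64 − 18 + 1 = 47 bp.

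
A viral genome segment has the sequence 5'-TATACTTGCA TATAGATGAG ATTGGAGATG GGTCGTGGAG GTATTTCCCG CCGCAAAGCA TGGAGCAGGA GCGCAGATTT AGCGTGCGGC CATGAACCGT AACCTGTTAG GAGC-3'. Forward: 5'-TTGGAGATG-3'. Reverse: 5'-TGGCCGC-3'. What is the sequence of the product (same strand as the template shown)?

The forward primer matches the template at positions 22–30.
Taking the reverse complement of TGGCCGC gives GCGGCCA, found at positions 86–92 on the template; the primer anneals here to the top strand with its 3' end pointing upstream.
The product is the template from position 22 through 92 (71 bp).

5'-TTGGAGATGGGTCGTGGAGGTATTTCCCGCCGCAAAGCATGGAGCAGGAGCGCAGATTTAGCGTGCGGCCA-3'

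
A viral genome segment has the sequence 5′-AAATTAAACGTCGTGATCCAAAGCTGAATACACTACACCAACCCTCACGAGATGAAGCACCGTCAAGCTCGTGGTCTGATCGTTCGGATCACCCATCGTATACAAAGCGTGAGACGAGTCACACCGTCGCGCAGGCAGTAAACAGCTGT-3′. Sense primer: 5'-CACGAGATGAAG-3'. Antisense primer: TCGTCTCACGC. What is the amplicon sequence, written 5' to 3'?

5'-CACGAGATGAAGCACCGTCAAGCTCGTGGTCTGATCGTTCGGATCACCCATCGTATACAAAGCGTGAGACGA-3'

Scanning the template, CACGAGATGAAG occurs at positions 46–57; this primer anneals to the bottom strand there with its 3' end pointing downstream.
Taking the reverse complement of TCGTCTCACGC gives GCGTGAGACGA, found at positions 107–117 on the template; the primer anneals here to the top strand with its 3' end pointing upstream.
The product is the template from position 46 through 117 (72 bp).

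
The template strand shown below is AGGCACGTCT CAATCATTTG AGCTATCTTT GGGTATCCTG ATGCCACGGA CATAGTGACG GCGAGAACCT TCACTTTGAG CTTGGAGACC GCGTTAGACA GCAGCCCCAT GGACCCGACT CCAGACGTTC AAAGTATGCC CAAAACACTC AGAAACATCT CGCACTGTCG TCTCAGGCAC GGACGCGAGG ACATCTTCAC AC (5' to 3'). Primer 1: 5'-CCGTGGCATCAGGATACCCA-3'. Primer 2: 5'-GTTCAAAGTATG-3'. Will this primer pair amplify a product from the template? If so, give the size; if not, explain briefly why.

No product — the primers' 3' ends point away from each other.

Primer 1 (CCGTGGCATCAGGATACCCA) has reverse complement TGGGTATCCTGATGCCACGG, which matches the top strand at positions 30–49; primer 1 anneals to the top strand there with its 3' end pointing upstream toward position 30.
Primer 2 (GTTCAAAGTATG) matches the top strand directly at positions 127–138; it anneals to the bottom strand with its 3' end pointing downstream toward position 138.
The 3' ends diverge (primer 1 extends toward position 1, primer 2 toward position 202), so the primers never converge on a shared product.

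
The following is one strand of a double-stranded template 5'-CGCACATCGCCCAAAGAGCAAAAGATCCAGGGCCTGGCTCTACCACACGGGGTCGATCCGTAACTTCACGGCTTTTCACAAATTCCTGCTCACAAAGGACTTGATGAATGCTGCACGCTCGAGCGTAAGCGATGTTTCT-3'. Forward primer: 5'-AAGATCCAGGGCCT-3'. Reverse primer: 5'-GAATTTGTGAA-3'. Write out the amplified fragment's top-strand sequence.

Forward primer AAGATCCAGGGCCT is found on the top strand at positions 22–35.
Reverse complement of the reverse primer: TTCACAAATTC. This occurs on the top strand at positions 75–85.
The product is the template from position 22 through 85 (64 bp).

5'-AAGATCCAGGGCCTGGCTCTACCACACGGGGTCGATCCGTAACTTCACGGCTTTTCACAAATTC-3'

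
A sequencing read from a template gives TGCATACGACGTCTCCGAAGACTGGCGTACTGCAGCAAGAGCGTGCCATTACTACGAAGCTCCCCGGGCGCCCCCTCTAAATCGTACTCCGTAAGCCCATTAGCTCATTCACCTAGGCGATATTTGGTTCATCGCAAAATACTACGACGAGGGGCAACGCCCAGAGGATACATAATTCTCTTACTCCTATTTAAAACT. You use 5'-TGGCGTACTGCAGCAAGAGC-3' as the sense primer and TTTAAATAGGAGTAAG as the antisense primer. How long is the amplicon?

173 bp

Forward primer TGGCGTACTGCAGCAAGAGC is found on the top strand at positions 23–42.
Taking the reverse complement of TTTAAATAGGAGTAAG gives CTTACTCCTATTTAAA, found at positions 180–195 on the template; the primer anneals here to the top strand with its 3' end pointing upstream.
Amplicon spans positions 23–195: 173 bp.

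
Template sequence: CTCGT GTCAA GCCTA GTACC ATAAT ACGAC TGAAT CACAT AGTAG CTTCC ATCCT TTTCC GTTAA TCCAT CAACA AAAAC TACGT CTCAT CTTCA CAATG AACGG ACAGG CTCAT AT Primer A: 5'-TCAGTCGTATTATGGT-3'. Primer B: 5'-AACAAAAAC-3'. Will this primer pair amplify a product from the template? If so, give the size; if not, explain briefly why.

No product — the primers' 3' ends point away from each other.

Primer A (TCAGTCGTATTATGGT) has reverse complement ACCATAATACGACTGA, which matches the top strand at positions 18–33; primer A anneals to the top strand there with its 3' end pointing upstream toward position 18.
Primer B (AACAAAAAC) matches the top strand directly at positions 72–80; it anneals to the bottom strand with its 3' end pointing downstream toward position 80.
The 3' ends diverge (primer A extends toward position 1, primer B toward position 117), so the primers never converge on a shared product.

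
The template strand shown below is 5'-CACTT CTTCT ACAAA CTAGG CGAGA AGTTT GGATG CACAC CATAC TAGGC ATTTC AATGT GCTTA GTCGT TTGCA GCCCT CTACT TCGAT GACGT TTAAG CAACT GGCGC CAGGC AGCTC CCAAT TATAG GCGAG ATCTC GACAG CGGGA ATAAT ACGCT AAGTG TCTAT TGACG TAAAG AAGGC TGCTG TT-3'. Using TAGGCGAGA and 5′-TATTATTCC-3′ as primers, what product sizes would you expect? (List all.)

The forward primer TAGGCGAGA matches the top strand at positions 17–25, 128–136.
The reverse primer's reverse complement is GGAATAATA, matching at positions 148–156.
Each forward site pairs with the reverse site to give a product ending at position 156: sizes 140, 29 bp.

140 bp, 29 bp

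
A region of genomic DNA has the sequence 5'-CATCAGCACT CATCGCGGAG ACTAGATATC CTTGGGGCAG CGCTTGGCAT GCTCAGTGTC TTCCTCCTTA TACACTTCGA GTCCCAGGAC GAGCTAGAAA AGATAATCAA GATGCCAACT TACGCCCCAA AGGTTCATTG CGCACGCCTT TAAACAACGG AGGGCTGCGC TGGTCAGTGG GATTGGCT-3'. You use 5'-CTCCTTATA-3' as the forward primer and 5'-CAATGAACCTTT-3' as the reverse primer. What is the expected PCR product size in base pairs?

77 bp

Forward primer CTCCTTATA is found on the top strand at positions 64–72.
The reverse primer's reverse complement is AAAGGTTCATTG, which matches the template at positions 129–140.
The product runs from position 64 to position 140, so its length is 140 − 64 + 1 = 77 bp.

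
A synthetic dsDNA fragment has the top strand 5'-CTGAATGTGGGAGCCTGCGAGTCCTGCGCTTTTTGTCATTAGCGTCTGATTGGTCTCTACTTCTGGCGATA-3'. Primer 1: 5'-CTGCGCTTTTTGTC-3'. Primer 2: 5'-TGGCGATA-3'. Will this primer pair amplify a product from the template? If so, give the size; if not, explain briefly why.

No product — both primers anneal to the same strand and extend in the same direction.

Primer 1 (CTGCGCTTTTTGTC) matches the top strand at positions 24–37 (3' end points downstream).
Primer 2 (TGGCGATA) also matches the top strand directly, at positions 64–71 — its reverse complement TATCGCCA is not present.
Both primers anneal to the bottom strand with 3' ends pointing the same way, so neither can prime synthesis back toward the other.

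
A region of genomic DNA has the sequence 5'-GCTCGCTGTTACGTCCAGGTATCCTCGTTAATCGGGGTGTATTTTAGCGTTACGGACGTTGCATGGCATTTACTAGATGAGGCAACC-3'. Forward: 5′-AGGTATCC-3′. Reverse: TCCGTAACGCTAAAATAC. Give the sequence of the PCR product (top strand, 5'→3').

Forward primer AGGTATCC is found on the top strand at positions 17–24.
The reverse primer's reverse complement is GTATTTTAGCGTTACGGA, which matches the template at positions 39–56.
The product is the template from position 17 through 56 (40 bp).

5'-AGGTATCCTCGTTAATCGGGGTGTATTTTAGCGTTACGGA-3'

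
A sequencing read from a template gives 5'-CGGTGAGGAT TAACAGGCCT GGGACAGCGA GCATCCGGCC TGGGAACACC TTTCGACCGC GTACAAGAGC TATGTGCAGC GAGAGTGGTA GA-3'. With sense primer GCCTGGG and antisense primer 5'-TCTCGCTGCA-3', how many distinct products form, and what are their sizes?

The forward primer GCCTGGG matches the top strand at positions 17–23, 38–44.
The reverse primer's reverse complement is TGCAGCGAGA, matching at positions 75–84.
Each forward site pairs with the reverse site to give a product ending at position 84: sizes 68, 47 bp.

Two products: 68 bp, 47 bp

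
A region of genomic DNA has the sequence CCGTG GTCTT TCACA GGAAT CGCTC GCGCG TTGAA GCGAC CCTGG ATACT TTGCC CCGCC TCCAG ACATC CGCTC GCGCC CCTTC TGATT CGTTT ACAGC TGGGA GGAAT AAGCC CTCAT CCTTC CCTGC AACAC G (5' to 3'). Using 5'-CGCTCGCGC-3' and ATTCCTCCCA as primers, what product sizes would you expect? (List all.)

90 bp, 40 bp

The forward primer CGCTCGCGC matches the top strand at positions 21–29, 71–79.
The reverse primer's reverse complement is TGGGAGGAAT, matching at positions 101–110.
Each forward site pairs with the reverse site to give a product ending at position 110: sizes 90, 40 bp.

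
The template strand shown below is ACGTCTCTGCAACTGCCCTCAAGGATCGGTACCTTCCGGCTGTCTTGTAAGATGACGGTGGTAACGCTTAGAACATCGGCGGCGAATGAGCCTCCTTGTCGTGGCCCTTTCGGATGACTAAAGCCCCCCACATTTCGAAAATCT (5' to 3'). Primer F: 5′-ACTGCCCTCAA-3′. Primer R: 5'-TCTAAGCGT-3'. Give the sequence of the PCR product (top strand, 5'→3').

The forward primer matches the template at positions 12–22.
Reverse complement of the reverse primer: ACGCTTAGA. This occurs on the top strand at positions 64–72.
The product is the template from position 12 through 72 (61 bp).

5'-ACTGCCCTCAAGGATCGGTACCTTCCGGCTGTCTTGTAAGATGACGGTGGTAACGCTTAGA-3'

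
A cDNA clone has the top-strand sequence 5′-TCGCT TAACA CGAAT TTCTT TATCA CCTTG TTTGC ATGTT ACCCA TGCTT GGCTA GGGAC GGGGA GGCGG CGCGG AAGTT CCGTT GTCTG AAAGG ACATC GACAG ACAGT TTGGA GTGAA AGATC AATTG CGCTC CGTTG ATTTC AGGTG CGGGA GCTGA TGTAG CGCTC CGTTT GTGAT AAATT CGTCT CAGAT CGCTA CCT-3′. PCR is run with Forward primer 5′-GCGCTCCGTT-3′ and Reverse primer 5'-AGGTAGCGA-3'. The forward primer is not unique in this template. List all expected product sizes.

The forward primer GCGCTCCGTT matches the top strand at positions 130–139, 165–174.
The reverse primer's reverse complement is TCGCTACCT, matching at positions 195–203.
Each forward site pairs with the reverse site to give a product ending at position 203: sizes 74, 39 bp.

74 bp, 39 bp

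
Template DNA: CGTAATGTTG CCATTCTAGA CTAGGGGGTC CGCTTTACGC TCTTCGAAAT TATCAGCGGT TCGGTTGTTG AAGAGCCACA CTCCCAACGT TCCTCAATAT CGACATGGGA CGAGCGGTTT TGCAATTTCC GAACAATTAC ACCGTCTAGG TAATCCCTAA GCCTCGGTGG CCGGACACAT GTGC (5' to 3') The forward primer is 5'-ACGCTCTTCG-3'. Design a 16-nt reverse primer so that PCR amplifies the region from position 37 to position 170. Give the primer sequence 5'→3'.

5'-CCACCGAGGCTTAGGG-3'

The product's 3' end on the top strand is position 170.
The reverse primer anneals to the top strand over positions 155–170, i.e. to CCCTAAGCCTCGGTGG.
Its sequence written 5'→3' is the reverse complement: CCACCGAGGCTTAGGG.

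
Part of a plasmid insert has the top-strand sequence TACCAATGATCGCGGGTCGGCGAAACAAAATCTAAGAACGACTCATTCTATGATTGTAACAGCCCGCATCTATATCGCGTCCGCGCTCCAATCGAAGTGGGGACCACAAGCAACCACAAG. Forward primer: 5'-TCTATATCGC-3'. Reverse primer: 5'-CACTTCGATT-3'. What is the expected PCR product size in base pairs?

31 bp

Scanning the template, TCTATATCGC occurs at positions 69–78; this primer anneals to the bottom strand there with its 3' end pointing downstream.
Reverse complement of the reverse primer: AATCGAAGTG. This occurs on the top strand at positions 90–99.
The product runs from position 69 to position 99, so its length is 99 − 69 + 1 = 31 bp.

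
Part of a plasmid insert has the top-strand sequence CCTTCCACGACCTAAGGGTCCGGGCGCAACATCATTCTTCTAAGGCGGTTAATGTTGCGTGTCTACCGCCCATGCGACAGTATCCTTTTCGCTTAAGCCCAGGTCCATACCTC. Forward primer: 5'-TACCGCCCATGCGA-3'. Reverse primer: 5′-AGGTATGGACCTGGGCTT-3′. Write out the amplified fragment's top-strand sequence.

Scanning the template, TACCGCCCATGCGA occurs at positions 64–77; this primer anneals to the bottom strand there with its 3' end pointing downstream.
Taking the reverse complement of AGGTATGGACCTGGGCTT gives AAGCCCAGGTCCATACCT, found at positions 95–112 on the template; the primer anneals here to the top strand with its 3' end pointing upstream.
The product is the template from position 64 through 112 (49 bp).

5'-TACCGCCCATGCGACAGTATCCTTTTCGCTTAAGCCCAGGTCCATACCT-3'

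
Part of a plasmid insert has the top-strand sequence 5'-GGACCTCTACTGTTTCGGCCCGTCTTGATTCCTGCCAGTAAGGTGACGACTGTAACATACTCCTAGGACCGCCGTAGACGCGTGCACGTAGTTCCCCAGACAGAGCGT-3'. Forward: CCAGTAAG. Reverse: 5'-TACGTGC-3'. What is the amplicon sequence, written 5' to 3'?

The forward primer matches the template at positions 35–42.
Taking the reverse complement of TACGTGC gives GCACGTA, found at positions 84–90 on the template; the primer anneals here to the top strand with its 3' end pointing upstream.
The product is the template from position 35 through 90 (56 bp).

5'-CCAGTAAGGTGACGACTGTAACATACTCCTAGGACCGCCGTAGACGCGTGCACGTA-3'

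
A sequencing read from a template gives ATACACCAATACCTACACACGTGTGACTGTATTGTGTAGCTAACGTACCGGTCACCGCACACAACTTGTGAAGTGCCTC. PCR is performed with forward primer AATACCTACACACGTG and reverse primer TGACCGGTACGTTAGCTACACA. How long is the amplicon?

47 bp

The forward primer matches the template at positions 8–23.
Reverse complement of the reverse primer: TGTGTAGCTAACGTACCGGTCA. This occurs on the top strand at positions 33–54.
The product runs from position 8 to position 54, so its length is 54 − 8 + 1 = 47 bp.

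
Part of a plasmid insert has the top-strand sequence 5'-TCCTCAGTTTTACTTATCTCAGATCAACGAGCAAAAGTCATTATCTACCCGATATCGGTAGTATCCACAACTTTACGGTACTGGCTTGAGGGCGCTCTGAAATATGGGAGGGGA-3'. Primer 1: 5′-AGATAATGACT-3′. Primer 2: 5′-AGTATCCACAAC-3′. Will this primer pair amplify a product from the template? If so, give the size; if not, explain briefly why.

Primer 1 (AGATAATGACT) has reverse complement AGTCATTATCT, which matches the top strand at positions 36–46; primer 1 anneals to the top strand there with its 3' end pointing upstream toward position 36.
Primer 2 (AGTATCCACAAC) matches the top strand directly at positions 60–71; it anneals to the bottom strand with its 3' end pointing downstream toward position 71.
The 3' ends diverge (primer 1 extends toward position 1, primer 2 toward position 114), so the primers never converge on a shared product.

No product — the primers' 3' ends point away from each other.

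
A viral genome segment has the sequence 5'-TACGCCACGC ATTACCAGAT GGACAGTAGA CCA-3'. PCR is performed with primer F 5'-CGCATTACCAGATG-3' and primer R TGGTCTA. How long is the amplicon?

The forward primer matches the template at positions 8–21.
Reverse complement of the reverse primer: TAGACCA. This occurs on the top strand at positions 27–33.
Amplicon spans positions 8–33: 26 bp.

26 bp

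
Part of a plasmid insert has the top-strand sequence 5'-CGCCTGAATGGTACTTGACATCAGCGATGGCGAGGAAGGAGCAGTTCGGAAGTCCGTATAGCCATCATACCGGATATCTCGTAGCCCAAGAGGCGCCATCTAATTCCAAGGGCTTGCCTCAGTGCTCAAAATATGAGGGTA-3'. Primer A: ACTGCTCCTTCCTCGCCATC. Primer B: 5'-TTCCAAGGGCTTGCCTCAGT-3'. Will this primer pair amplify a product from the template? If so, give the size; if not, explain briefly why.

Primer A (ACTGCTCCTTCCTCGCCATC) has reverse complement GATGGCGAGGAAGGAGCAGT, which matches the top strand at positions 26–45; primer A anneals to the top strand there with its 3' end pointing upstream toward position 26.
Primer B (TTCCAAGGGCTTGCCTCAGT) matches the top strand directly at positions 104–123; it anneals to the bottom strand with its 3' end pointing downstream toward position 123.
The 3' ends diverge (primer A extends toward position 1, primer B toward position 141), so the primers never converge on a shared product.

No product — the primers' 3' ends point away from each other.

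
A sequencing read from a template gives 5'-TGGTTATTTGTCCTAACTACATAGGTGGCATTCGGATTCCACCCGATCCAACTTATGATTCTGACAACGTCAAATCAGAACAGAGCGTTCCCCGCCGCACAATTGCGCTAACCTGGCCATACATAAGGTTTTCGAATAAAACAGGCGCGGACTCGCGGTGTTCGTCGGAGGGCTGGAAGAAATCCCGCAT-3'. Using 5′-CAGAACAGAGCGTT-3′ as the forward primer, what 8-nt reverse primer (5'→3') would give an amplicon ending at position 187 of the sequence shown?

The forward primer binds at positions 76–89; the product's 3' end on the top strand is position 187.
The reverse primer anneals to the top strand over positions 180–187, i.e. to AAATCCCG.
Its sequence written 5'→3' is the reverse complement: CGGGATTT.

5'-CGGGATTT-3'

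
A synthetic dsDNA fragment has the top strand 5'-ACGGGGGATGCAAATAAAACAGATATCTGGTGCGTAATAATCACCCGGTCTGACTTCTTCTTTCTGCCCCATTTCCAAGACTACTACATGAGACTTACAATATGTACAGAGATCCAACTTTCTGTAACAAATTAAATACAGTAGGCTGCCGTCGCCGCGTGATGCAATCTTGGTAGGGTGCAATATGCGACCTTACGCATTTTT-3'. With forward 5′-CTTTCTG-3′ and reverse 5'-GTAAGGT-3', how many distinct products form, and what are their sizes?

Two products: 137 bp, 79 bp

The forward primer CTTTCTG matches the top strand at positions 60–66, 118–124.
The reverse primer's reverse complement is ACCTTAC, matching at positions 190–196.
Each forward site pairs with the reverse site to give a product ending at position 196: sizes 137, 79 bp.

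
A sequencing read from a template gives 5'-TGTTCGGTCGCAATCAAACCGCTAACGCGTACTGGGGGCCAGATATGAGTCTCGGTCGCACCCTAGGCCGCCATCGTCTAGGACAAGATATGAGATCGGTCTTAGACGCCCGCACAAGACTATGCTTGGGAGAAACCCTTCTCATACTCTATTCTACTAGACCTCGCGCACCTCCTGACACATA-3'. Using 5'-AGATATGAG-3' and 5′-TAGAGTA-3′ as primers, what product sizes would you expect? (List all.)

111 bp, 66 bp

The forward primer AGATATGAG matches the top strand at positions 41–49, 86–94.
The reverse primer's reverse complement is TACTCTA, matching at positions 145–151.
Each forward site pairs with the reverse site to give a product ending at position 151: sizes 111, 66 bp.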